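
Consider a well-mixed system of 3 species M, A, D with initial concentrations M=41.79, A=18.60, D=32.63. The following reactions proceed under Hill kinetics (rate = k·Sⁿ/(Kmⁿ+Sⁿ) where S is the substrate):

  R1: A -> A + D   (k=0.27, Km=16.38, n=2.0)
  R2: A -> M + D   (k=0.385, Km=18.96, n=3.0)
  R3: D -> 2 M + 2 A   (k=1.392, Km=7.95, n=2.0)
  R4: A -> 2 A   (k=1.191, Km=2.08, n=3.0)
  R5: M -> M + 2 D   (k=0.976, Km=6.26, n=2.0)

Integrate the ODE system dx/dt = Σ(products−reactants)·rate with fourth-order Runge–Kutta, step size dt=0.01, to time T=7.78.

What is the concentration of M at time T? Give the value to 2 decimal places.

M at T = 64.85

RK4 with dt=0.01: 778 steps to T=7.78. Trajectory (selected grid times):
t=0.00: M=41.79 A=18.60 D=32.63
t=0.86: M=44.23 A=21.71 D=33.46
t=1.73: M=46.75 A=24.82 D=34.35
t=2.59: M=49.26 A=27.88 D=35.28
t=3.46: M=51.83 A=30.96 D=36.24
t=4.32: M=54.40 A=33.99 D=37.21
t=5.19: M=57.01 A=37.06 D=38.21
t=6.05: M=59.60 A=40.08 D=39.22
t=6.92: M=62.24 A=43.14 D=40.24
t=7.78: M=64.85 A=46.17 D=41.26
Read off M at T=7.78: 64.85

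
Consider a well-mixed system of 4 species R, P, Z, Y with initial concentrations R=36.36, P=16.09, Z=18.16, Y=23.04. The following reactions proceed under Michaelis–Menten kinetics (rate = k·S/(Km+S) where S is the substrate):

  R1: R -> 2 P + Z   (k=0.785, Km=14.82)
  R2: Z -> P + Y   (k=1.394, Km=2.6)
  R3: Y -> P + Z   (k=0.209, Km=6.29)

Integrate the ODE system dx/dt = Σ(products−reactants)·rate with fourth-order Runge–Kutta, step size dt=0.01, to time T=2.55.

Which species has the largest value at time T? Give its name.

Dominant species at T: R

RK4 with dt=0.01: 255 steps to T=2.55. Trajectory (selected grid times):
t=0.00: R=36.36 P=16.09 Z=18.16 Y=23.04
t=0.28: R=36.20 P=16.79 Z=18.02 Y=23.34
t=0.57: R=36.04 P=17.51 Z=17.88 Y=23.64
t=0.85: R=35.89 P=18.21 Z=17.74 Y=23.93
t=1.13: R=35.73 P=18.91 Z=17.60 Y=24.23
t=1.42: R=35.57 P=19.63 Z=17.46 Y=24.53
t=1.70: R=35.42 P=20.33 Z=17.32 Y=24.83
t=1.98: R=35.26 P=21.02 Z=17.18 Y=25.12
t=2.27: R=35.10 P=21.74 Z=17.04 Y=25.42
t=2.55: R=34.95 P=22.44 Z=16.90 Y=25.71
At T=2.55: R=34.95 P=22.44 Z=16.90 Y=25.71; the largest is R.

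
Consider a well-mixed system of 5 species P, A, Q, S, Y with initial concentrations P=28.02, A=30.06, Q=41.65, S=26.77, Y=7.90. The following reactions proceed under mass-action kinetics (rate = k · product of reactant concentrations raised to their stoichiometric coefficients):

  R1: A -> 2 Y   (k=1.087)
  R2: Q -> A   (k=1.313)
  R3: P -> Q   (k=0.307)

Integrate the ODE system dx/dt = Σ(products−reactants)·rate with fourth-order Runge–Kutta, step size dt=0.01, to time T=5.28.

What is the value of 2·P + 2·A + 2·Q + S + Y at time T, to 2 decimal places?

Check how each reaction changes W = 2·P + 2·A + 2·Q + S + Y (weight of products minus weight of reactants):
R1: A -> 2 Y: (1·2) − (2·1) = 2 − 2 = 0
R2: Q -> A: (2·1) − (2·1) = 2 − 2 = 0
R3: P -> Q: (2·1) − (2·1) = 2 − 2 = 0
Every reaction leaves W unchanged, so W is conserved and no simulation is needed: W(T) = W(0) = 2·28.02 + 2·30.06 + 2·41.65 + 26.77 + 7.90 = 234.13

Value at T = 234.13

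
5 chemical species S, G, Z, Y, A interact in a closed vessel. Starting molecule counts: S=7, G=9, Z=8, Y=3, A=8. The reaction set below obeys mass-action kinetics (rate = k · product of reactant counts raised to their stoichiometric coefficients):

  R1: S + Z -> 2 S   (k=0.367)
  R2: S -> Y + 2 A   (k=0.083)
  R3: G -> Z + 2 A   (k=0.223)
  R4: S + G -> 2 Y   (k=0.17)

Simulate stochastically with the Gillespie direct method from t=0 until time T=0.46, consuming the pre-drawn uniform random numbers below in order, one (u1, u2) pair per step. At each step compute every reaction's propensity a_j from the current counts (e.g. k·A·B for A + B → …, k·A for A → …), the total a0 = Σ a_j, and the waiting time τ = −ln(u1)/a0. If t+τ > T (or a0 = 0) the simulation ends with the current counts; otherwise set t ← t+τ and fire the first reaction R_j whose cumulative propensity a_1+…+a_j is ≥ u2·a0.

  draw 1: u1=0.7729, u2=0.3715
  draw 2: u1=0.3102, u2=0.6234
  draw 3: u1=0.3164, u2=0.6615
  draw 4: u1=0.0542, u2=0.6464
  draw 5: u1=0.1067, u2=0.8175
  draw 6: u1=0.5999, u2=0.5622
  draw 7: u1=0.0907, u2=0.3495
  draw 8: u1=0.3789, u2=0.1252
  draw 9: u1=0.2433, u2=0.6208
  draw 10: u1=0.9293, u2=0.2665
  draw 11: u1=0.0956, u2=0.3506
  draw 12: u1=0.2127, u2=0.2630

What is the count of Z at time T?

Z at T = 3

t=0.000: S=7 G=9 Z=8 Y=3 A=8
Draw 1: a1=20.552, a2=0.581, a3=2.007, a4=10.710, a0=33.850; τ=−ln(0.7729)/33.850=0.008 → t=0.008; u2·a0=0.3715·33.850=12.575 ≤ a1=20.552 → R1 fires; S=8 G=9 Z=7 Y=3 A=8
Draw 2: a1=20.552, a2=0.664, a3=2.007, a4=12.240, a0=35.463; τ=−ln(0.3102)/35.463=0.033 → t=0.041; u2·a0=0.6234·35.463=22.108; a1+a2=21.216 < 22.108 ≤ a1+…+a3=23.223 → R3 fires; S=8 G=8 Z=8 Y=3 A=10
Draw 3: a1=23.488, a2=0.664, a3=1.784, a4=10.880, a0=36.816; τ=−ln(0.3164)/36.816=0.031 → t=0.072; u2·a0=0.6615·36.816=24.354; a1+a2=24.152 < 24.354 ≤ a1+…+a3=25.936 → R3 fires; S=8 G=7 Z=9 Y=3 A=12
Draw 4: a1=26.424, a2=0.664, a3=1.561, a4=9.520, a0=38.169; τ=−ln(0.0542)/38.169=0.076 → t=0.148; u2·a0=0.6464·38.169=24.672 ≤ a1=26.424 → R1 fires; S=9 G=7 Z=8 Y=3 A=12
Draw 5: a1=26.424, a2=0.747, a3=1.561, a4=10.710, a0=39.442; τ=−ln(0.1067)/39.442=0.057 → t=0.205; u2·a0=0.8175·39.442=32.244; a1+…+a3=28.732 < 32.244 ≤ a1+…+a4=39.442 → R4 fires; S=8 G=6 Z=8 Y=5 A=12
Draw 6: a1=23.488, a2=0.664, a3=1.338, a4=8.160, a0=33.650; τ=−ln(0.5999)/33.650=0.015 → t=0.220; u2·a0=0.5622·33.650=18.918 ≤ a1=23.488 → R1 fires; S=9 G=6 Z=7 Y=5 A=12
Draw 7: a1=23.121, a2=0.747, a3=1.338, a4=9.180, a0=34.386; τ=−ln(0.0907)/34.386=0.070 → t=0.290; u2·a0=0.3495·34.386=12.018 ≤ a1=23.121 → R1 fires; S=10 G=6 Z=6 Y=5 A=12
Draw 8: a1=22.020, a2=0.830, a3=1.338, a4=10.200, a0=34.388; τ=−ln(0.3789)/34.388=0.028 → t=0.318; u2·a0=0.1252·34.388=4.305 ≤ a1=22.020 → R1 fires; S=11 G=6 Z=5 Y=5 A=12
Draw 9: a1=20.185, a2=0.913, a3=1.338, a4=11.220, a0=33.656; τ=−ln(0.2433)/33.656=0.042 → t=0.360; u2·a0=0.6208·33.656=20.894; a1=20.185 < 20.894 ≤ a1+a2=21.098 → R2 fires; S=10 G=6 Z=5 Y=6 A=14
Draw 10: a1=18.350, a2=0.830, a3=1.338, a4=10.200, a0=30.718; τ=−ln(0.9293)/30.718=0.002 → t=0.363; u2·a0=0.2665·30.718=8.186 ≤ a1=18.350 → R1 fires; S=11 G=6 Z=4 Y=6 A=14
Draw 11: a1=16.148, a2=0.913, a3=1.338, a4=11.220, a0=29.619; τ=−ln(0.0956)/29.619=0.079 → t=0.442; u2·a0=0.3506·29.619=10.384 ≤ a1=16.148 → R1 fires; S=12 G=6 Z=3 Y=6 A=14
Draw 12: a1=13.212, a2=0.996, a3=1.338, a4=12.240, a0=27.786; τ=−ln(0.2127)/27.786=0.056 → t=0.498 > T=0.46: stop.
Read off Z at T=0.46: 3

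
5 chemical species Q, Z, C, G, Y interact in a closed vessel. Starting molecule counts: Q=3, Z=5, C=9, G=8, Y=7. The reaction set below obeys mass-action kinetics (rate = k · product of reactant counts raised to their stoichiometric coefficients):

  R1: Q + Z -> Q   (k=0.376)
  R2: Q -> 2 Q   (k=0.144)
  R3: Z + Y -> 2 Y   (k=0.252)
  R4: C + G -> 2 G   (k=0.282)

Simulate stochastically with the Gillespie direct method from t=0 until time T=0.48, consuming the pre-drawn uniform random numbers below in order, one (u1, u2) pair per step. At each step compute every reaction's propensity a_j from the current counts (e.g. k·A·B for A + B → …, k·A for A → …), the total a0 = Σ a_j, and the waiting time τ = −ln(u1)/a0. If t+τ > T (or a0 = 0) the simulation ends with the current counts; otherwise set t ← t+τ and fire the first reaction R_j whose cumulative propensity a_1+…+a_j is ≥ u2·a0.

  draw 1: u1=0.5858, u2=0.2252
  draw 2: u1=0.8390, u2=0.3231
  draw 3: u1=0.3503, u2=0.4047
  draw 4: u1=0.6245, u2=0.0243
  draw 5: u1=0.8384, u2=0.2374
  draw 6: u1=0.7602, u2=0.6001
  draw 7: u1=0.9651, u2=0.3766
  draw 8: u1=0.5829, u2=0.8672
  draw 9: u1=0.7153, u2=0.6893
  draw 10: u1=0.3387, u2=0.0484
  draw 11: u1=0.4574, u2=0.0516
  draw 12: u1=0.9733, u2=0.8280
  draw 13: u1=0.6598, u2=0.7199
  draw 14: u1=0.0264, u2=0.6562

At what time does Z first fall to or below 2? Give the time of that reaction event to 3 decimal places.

t=0.000: Q=3 Z=5 C=9 G=8 Y=7
Draw 1: a1=5.640, a2=0.432, a3=8.820, a4=20.304, a0=35.196; τ=−ln(0.5858)/35.196=0.015 → t=0.015; u2·a0=0.2252·35.196=7.926; a1+a2=6.072 < 7.926 ≤ a1+…+a3=14.892 → R3 fires; Q=3 Z=4 C=9 G=8 Y=8
Draw 2: a1=4.512, a2=0.432, a3=8.064, a4=20.304, a0=33.312; τ=−ln(0.8390)/33.312=0.005 → t=0.020; u2·a0=0.3231·33.312=10.763; a1+a2=4.944 < 10.763 ≤ a1+…+a3=13.008 → R3 fires; Q=3 Z=3 C=9 G=8 Y=9
Draw 3: a1=3.384, a2=0.432, a3=6.804, a4=20.304, a0=30.924; τ=−ln(0.3503)/30.924=0.034 → t=0.054; u2·a0=0.4047·30.924=12.515; a1+…+a3=10.620 < 12.515 ≤ a1+…+a4=30.924 → R4 fires; Q=3 Z=3 C=8 G=9 Y=9
Draw 4: a1=3.384, a2=0.432, a3=6.804, a4=20.304, a0=30.924; τ=−ln(0.6245)/30.924=0.015 → t=0.070; u2·a0=0.0243·30.924=0.751 ≤ a1=3.384 → R1 fires; Q=3 Z=2 C=8 G=9 Y=9
Draw 5: a1=2.256, a2=0.432, a3=4.536, a4=20.304, a0=27.528; τ=−ln(0.8384)/27.528=0.006 → t=0.076; u2·a0=0.2374·27.528=6.535; a1+a2=2.688 < 6.535 ≤ a1+…+a3=7.224 → R3 fires; Q=3 Z=1 C=8 G=9 Y=10
Draw 6: a1=1.128, a2=0.432, a3=2.520, a4=20.304, a0=24.384; τ=−ln(0.7602)/24.384=0.011 → t=0.087; u2·a0=0.6001·24.384=14.633; a1+…+a3=4.080 < 14.633 ≤ a1+…+a4=24.384 → R4 fires; Q=3 Z=1 C=7 G=10 Y=10
Draw 7: a1=1.128, a2=0.432, a3=2.520, a4=19.740, a0=23.820; τ=−ln(0.9651)/23.820=0.001 → t=0.089; u2·a0=0.3766·23.820=8.971; a1+…+a3=4.080 < 8.971 ≤ a1+…+a4=23.820 → R4 fires; Q=3 Z=1 C=6 G=11 Y=10
Draw 8: a1=1.128, a2=0.432, a3=2.520, a4=18.612, a0=22.692; τ=−ln(0.5829)/22.692=0.024 → t=0.113; u2·a0=0.8672·22.692=19.679; a1+…+a3=4.080 < 19.679 ≤ a1+…+a4=22.692 → R4 fires; Q=3 Z=1 C=5 G=12 Y=10
Draw 9: a1=1.128, a2=0.432, a3=2.520, a4=16.920, a0=21.000; τ=−ln(0.7153)/21.000=0.016 → t=0.128; u2·a0=0.6893·21.000=14.475; a1+…+a3=4.080 < 14.475 ≤ a1+…+a4=21.000 → R4 fires; Q=3 Z=1 C=4 G=13 Y=10
Draw 10: a1=1.128, a2=0.432, a3=2.520, a4=14.664, a0=18.744; τ=−ln(0.3387)/18.744=0.058 → t=0.186; u2·a0=0.0484·18.744=0.907 ≤ a1=1.128 → R1 fires; Q=3 Z=0 C=4 G=13 Y=10
Draw 11: a1=0.000, a2=0.432, a3=0.000, a4=14.664, a0=15.096; τ=−ln(0.4574)/15.096=0.052 → t=0.238; u2·a0=0.0516·15.096=0.779; a1+…+a3=0.432 < 0.779 ≤ a1+…+a4=15.096 → R4 fires; Q=3 Z=0 C=3 G=14 Y=10
Draw 12: a1=0.000, a2=0.432, a3=0.000, a4=11.844, a0=12.276; τ=−ln(0.9733)/12.276=0.002 → t=0.240; u2·a0=0.8280·12.276=10.165; a1+…+a3=0.432 < 10.165 ≤ a1+…+a4=12.276 → R4 fires; Q=3 Z=0 C=2 G=15 Y=10
Draw 13: a1=0.000, a2=0.432, a3=0.000, a4=8.460, a0=8.892; τ=−ln(0.6598)/8.892=0.047 → t=0.287; u2·a0=0.7199·8.892=6.401; a1+…+a3=0.432 < 6.401 ≤ a1+…+a4=8.892 → R4 fires; Q=3 Z=0 C=1 G=16 Y=10
Draw 14: a1=0.000, a2=0.432, a3=0.000, a4=4.512, a0=4.944; τ=−ln(0.0264)/4.944=0.735 → t=1.022 > T=0.48: stop.
Z first becomes ≤ 2 when it reaches 2 at the event at t=0.070.

Threshold first reached at t = 0.070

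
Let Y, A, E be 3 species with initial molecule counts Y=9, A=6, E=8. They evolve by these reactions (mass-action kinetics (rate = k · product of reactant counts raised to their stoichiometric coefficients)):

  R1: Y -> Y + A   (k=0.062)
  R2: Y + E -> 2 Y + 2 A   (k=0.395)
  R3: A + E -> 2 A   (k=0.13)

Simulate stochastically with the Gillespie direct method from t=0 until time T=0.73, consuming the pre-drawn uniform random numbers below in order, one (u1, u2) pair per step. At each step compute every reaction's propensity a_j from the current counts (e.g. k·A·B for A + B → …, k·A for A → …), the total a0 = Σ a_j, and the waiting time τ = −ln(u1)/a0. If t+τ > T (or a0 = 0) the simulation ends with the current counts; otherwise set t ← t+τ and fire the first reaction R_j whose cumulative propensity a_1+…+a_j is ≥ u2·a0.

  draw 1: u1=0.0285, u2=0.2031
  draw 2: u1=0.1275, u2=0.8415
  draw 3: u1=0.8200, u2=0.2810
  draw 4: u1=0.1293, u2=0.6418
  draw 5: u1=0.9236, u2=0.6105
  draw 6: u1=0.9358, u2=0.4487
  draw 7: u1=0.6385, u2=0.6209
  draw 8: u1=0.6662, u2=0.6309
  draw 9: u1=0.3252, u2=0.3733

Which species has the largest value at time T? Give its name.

Dominant species at T: A

t=0.000: Y=9 A=6 E=8
Draw 1: a1=0.558, a2=28.440, a3=6.240, a0=35.238; τ=−ln(0.0285)/35.238=0.101 → t=0.101; u2·a0=0.2031·35.238=7.157; a1=0.558 < 7.157 ≤ a1+a2=28.998 → R2 fires; Y=10 A=8 E=7
Draw 2: a1=0.620, a2=27.650, a3=7.280, a0=35.550; τ=−ln(0.1275)/35.550=0.058 → t=0.159; u2·a0=0.8415·35.550=29.915; a1+a2=28.270 < 29.915 ≤ a1+…+a3=35.550 → R3 fires; Y=10 A=9 E=6
Draw 3: a1=0.620, a2=23.700, a3=7.020, a0=31.340; τ=−ln(0.8200)/31.340=0.006 → t=0.165; u2·a0=0.2810·31.340=8.807; a1=0.620 < 8.807 ≤ a1+a2=24.320 → R2 fires; Y=11 A=11 E=5
Draw 4: a1=0.682, a2=21.725, a3=7.150, a0=29.557; τ=−ln(0.1293)/29.557=0.069 → t=0.234; u2·a0=0.6418·29.557=18.970; a1=0.682 < 18.970 ≤ a1+a2=22.407 → R2 fires; Y=12 A=13 E=4
Draw 5: a1=0.744, a2=18.960, a3=6.760, a0=26.464; τ=−ln(0.9236)/26.464=0.003 → t=0.237; u2·a0=0.6105·26.464=16.156; a1=0.744 < 16.156 ≤ a1+a2=19.704 → R2 fires; Y=13 A=15 E=3
Draw 6: a1=0.806, a2=15.405, a3=5.850, a0=22.061; τ=−ln(0.9358)/22.061=0.003 → t=0.240; u2·a0=0.4487·22.061=9.899; a1=0.806 < 9.899 ≤ a1+a2=16.211 → R2 fires; Y=14 A=17 E=2
Draw 7: a1=0.868, a2=11.060, a3=4.420, a0=16.348; τ=−ln(0.6385)/16.348=0.027 → t=0.268; u2·a0=0.6209·16.348=10.150; a1=0.868 < 10.150 ≤ a1+a2=11.928 → R2 fires; Y=15 A=19 E=1
Draw 8: a1=0.930, a2=5.925, a3=2.470, a0=9.325; τ=−ln(0.6662)/9.325=0.044 → t=0.311; u2·a0=0.6309·9.325=5.883; a1=0.930 < 5.883 ≤ a1+a2=6.855 → R2 fires; Y=16 A=21 E=0
Draw 9: a1=0.992, a2=0.000, a3=0.000, a0=0.992; τ=−ln(0.3252)/0.992=1.132 → t=1.444 > T=0.73: stop.
At T=0.73: Y=16 A=21 E=0; the largest is A.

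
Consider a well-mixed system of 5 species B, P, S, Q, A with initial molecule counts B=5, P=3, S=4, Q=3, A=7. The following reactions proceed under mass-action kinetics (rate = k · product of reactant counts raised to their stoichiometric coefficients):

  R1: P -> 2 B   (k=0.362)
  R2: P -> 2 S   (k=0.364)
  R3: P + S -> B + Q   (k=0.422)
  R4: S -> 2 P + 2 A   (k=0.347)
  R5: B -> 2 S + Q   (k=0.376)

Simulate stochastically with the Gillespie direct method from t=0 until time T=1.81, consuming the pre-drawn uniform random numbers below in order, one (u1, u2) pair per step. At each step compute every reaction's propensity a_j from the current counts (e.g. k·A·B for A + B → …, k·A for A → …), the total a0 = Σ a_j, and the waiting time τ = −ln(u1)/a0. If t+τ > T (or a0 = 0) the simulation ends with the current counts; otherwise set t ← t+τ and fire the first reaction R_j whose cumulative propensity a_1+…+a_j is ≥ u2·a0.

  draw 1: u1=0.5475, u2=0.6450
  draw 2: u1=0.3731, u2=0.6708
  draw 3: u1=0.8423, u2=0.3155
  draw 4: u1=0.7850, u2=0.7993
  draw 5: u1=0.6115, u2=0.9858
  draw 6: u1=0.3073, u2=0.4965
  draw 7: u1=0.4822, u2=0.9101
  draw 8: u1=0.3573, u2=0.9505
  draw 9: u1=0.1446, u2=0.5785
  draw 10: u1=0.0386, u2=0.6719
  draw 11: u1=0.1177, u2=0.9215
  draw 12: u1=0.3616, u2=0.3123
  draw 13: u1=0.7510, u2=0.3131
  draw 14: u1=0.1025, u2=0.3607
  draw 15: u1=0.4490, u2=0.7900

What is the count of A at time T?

A at T = 11

t=0.000: B=5 P=3 S=4 Q=3 A=7
Draw 1: a1=1.086, a2=1.092, a3=5.064, a4=1.388, a5=1.880, a0=10.510; τ=−ln(0.5475)/10.510=0.057 → t=0.057; u2·a0=0.6450·10.510=6.779; a1+a2=2.178 < 6.779 ≤ a1+…+a3=7.242 → R3 fires; B=6 P=2 S=3 Q=4 A=7
Draw 2: a1=0.724, a2=0.728, a3=2.532, a4=1.041, a5=2.256, a0=7.281; τ=−ln(0.3731)/7.281=0.135 → t=0.193; u2·a0=0.6708·7.281=4.884; a1+…+a3=3.984 < 4.884 ≤ a1+…+a4=5.025 → R4 fires; B=6 P=4 S=2 Q=4 A=9
Draw 3: a1=1.448, a2=1.456, a3=3.376, a4=0.694, a5=2.256, a0=9.230; τ=−ln(0.8423)/9.230=0.019 → t=0.211; u2·a0=0.3155·9.230=2.912; a1+a2=2.904 < 2.912 ≤ a1+…+a3=6.280 → R3 fires; B=7 P=3 S=1 Q=5 A=9
Draw 4: a1=1.086, a2=1.092, a3=1.266, a4=0.347, a5=2.632, a0=6.423; τ=−ln(0.7850)/6.423=0.038 → t=0.249; u2·a0=0.7993·6.423=5.134; a1+…+a4=3.791 < 5.134 ≤ a1+…+a5=6.423 → R5 fires; B=6 P=3 S=3 Q=6 A=9
Draw 5: a1=1.086, a2=1.092, a3=3.798, a4=1.041, a5=2.256, a0=9.273; τ=−ln(0.6115)/9.273=0.053 → t=0.302; u2·a0=0.9858·9.273=9.141; a1+…+a4=7.017 < 9.141 ≤ a1+…+a5=9.273 → R5 fires; B=5 P=3 S=5 Q=7 A=9
Draw 6: a1=1.086, a2=1.092, a3=6.330, a4=1.735, a5=1.880, a0=12.123; τ=−ln(0.3073)/12.123=0.097 → t=0.399; u2·a0=0.4965·12.123=6.019; a1+a2=2.178 < 6.019 ≤ a1+…+a3=8.508 → R3 fires; B=6 P=2 S=4 Q=8 A=9
Draw 7: a1=0.724, a2=0.728, a3=3.376, a4=1.388, a5=2.256, a0=8.472; τ=−ln(0.4822)/8.472=0.086 → t=0.485; u2·a0=0.9101·8.472=7.710; a1+…+a4=6.216 < 7.710 ≤ a1+…+a5=8.472 → R5 fires; B=5 P=2 S=6 Q=9 A=9
Draw 8: a1=0.724, a2=0.728, a3=5.064, a4=2.082, a5=1.880, a0=10.478; τ=−ln(0.3573)/10.478=0.098 → t=0.584; u2·a0=0.9505·10.478=9.959; a1+…+a4=8.598 < 9.959 ≤ a1+…+a5=10.478 → R5 fires; B=4 P=2 S=8 Q=10 A=9
Draw 9: a1=0.724, a2=0.728, a3=6.752, a4=2.776, a5=1.504, a0=12.484; τ=−ln(0.1446)/12.484=0.155 → t=0.739; u2·a0=0.5785·12.484=7.222; a1+a2=1.452 < 7.222 ≤ a1+…+a3=8.204 → R3 fires; B=5 P=1 S=7 Q=11 A=9
Draw 10: a1=0.362, a2=0.364, a3=2.954, a4=2.429, a5=1.880, a0=7.989; τ=−ln(0.0386)/7.989=0.407 → t=1.146; u2·a0=0.6719·7.989=5.368; a1+…+a3=3.680 < 5.368 ≤ a1+…+a4=6.109 → R4 fires; B=5 P=3 S=6 Q=11 A=11
Draw 11: a1=1.086, a2=1.092, a3=7.596, a4=2.082, a5=1.880, a0=13.736; τ=−ln(0.1177)/13.736=0.156 → t=1.302; u2·a0=0.9215·13.736=12.658; a1+…+a4=11.856 < 12.658 ≤ a1+…+a5=13.736 → R5 fires; B=4 P=3 S=8 Q=12 A=11
Draw 12: a1=1.086, a2=1.092, a3=10.128, a4=2.776, a5=1.504, a0=16.586; τ=−ln(0.3616)/16.586=0.061 → t=1.363; u2·a0=0.3123·16.586=5.180; a1+a2=2.178 < 5.180 ≤ a1+…+a3=12.306 → R3 fires; B=5 P=2 S=7 Q=13 A=11
Draw 13: a1=0.724, a2=0.728, a3=5.908, a4=2.429, a5=1.880, a0=11.669; τ=−ln(0.7510)/11.669=0.025 → t=1.388; u2·a0=0.3131·11.669=3.654; a1+a2=1.452 < 3.654 ≤ a1+…+a3=7.360 → R3 fires; B=6 P=1 S=6 Q=14 A=11
Draw 14: a1=0.362, a2=0.364, a3=2.532, a4=2.082, a5=2.256, a0=7.596; τ=−ln(0.1025)/7.596=0.300 → t=1.687; u2·a0=0.3607·7.596=2.740; a1+a2=0.726 < 2.740 ≤ a1+…+a3=3.258 → R3 fires; B=7 P=0 S=5 Q=15 A=11
Draw 15: a1=0.000, a2=0.000, a3=0.000, a4=1.735, a5=2.632, a0=4.367; τ=−ln(0.4490)/4.367=0.183 → t=1.871 > T=1.81: stop.
Read off A at T=1.81: 11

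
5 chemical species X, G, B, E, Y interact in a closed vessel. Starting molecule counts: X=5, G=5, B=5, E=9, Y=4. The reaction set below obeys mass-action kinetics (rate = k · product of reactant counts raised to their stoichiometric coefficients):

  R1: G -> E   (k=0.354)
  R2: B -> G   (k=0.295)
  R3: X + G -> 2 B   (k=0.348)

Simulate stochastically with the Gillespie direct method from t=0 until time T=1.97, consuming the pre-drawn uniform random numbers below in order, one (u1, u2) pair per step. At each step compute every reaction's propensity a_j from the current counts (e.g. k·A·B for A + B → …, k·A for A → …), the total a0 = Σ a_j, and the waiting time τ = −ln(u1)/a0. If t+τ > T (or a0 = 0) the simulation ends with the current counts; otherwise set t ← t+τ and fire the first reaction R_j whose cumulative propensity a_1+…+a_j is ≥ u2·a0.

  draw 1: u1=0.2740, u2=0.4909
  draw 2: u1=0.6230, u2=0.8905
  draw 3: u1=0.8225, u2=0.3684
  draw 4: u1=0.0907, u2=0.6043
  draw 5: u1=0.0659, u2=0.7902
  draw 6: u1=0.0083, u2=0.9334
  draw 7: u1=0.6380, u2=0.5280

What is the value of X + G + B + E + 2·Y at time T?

Check how each reaction changes W = X + G + B + E + 2·Y (weight of products minus weight of reactants):
R1: G -> E: (1·1) − (1·1) = 1 − 1 = 0
R2: B -> G: (1·1) − (1·1) = 1 − 1 = 0
R3: X + G -> 2 B: (1·2) − (1·1 + 1·1) = 2 − 2 = 0
Every reaction leaves W unchanged, so W is conserved and no simulation is needed: W(T) = W(0) = 5 + 5 + 5 + 9 + 2·4 = 32

Value at T = 32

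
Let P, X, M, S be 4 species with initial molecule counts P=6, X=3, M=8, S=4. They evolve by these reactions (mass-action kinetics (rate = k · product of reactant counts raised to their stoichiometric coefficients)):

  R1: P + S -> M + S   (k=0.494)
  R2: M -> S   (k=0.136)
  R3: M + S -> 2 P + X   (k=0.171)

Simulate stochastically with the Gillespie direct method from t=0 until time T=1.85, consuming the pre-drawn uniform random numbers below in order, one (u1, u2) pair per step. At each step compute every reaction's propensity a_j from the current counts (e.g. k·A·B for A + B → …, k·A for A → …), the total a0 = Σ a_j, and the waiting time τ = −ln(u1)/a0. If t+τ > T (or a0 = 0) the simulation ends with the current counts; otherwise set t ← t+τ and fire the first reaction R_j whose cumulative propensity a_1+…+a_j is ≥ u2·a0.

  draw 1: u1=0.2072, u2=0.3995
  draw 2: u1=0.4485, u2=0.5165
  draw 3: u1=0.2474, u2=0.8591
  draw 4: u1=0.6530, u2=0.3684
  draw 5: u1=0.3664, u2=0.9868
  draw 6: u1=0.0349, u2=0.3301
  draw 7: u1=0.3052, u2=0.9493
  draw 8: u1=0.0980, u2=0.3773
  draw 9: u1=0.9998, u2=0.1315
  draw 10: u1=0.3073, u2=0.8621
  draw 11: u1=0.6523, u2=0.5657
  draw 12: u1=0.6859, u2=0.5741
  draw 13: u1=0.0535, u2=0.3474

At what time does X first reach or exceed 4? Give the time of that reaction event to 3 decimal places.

t=0.000: P=6 X=3 M=8 S=4
Draw 1: a1=11.856, a2=1.088, a3=5.472, a0=18.416; τ=−ln(0.2072)/18.416=0.085 → t=0.085; u2·a0=0.3995·18.416=7.357 ≤ a1=11.856 → R1 fires; P=5 X=3 M=9 S=4
Draw 2: a1=9.880, a2=1.224, a3=6.156, a0=17.260; τ=−ln(0.4485)/17.260=0.046 → t=0.132; u2·a0=0.5165·17.260=8.915 ≤ a1=9.880 → R1 fires; P=4 X=3 M=10 S=4
Draw 3: a1=7.904, a2=1.360, a3=6.840, a0=16.104; τ=−ln(0.2474)/16.104=0.087 → t=0.219; u2·a0=0.8591·16.104=13.835; a1+a2=9.264 < 13.835 ≤ a1+…+a3=16.104 → R3 fires; P=6 X=4 M=9 S=3
Draw 4: a1=8.892, a2=1.224, a3=4.617, a0=14.733; τ=−ln(0.6530)/14.733=0.029 → t=0.248; u2·a0=0.3684·14.733=5.428 ≤ a1=8.892 → R1 fires; P=5 X=4 M=10 S=3
Draw 5: a1=7.410, a2=1.360, a3=5.130, a0=13.900; τ=−ln(0.3664)/13.900=0.072 → t=0.320; u2·a0=0.9868·13.900=13.717; a1+a2=8.770 < 13.717 ≤ a1+…+a3=13.900 → R3 fires; P=7 X=5 M=9 S=2
Draw 6: a1=6.916, a2=1.224, a3=3.078, a0=11.218; τ=−ln(0.0349)/11.218=0.299 → t=0.619; u2·a0=0.3301·11.218=3.703 ≤ a1=6.916 → R1 fires; P=6 X=5 M=10 S=2
Draw 7: a1=5.928, a2=1.360, a3=3.420, a0=10.708; τ=−ln(0.3052)/10.708=0.111 → t=0.730; u2·a0=0.9493·10.708=10.165; a1+a2=7.288 < 10.165 ≤ a1+…+a3=10.708 → R3 fires; P=8 X=6 M=9 S=1
Draw 8: a1=3.952, a2=1.224, a3=1.539, a0=6.715; τ=−ln(0.0980)/6.715=0.346 → t=1.076; u2·a0=0.3773·6.715=2.534 ≤ a1=3.952 → R1 fires; P=7 X=6 M=10 S=1
Draw 9: a1=3.458, a2=1.360, a3=1.710, a0=6.528; τ=−ln(0.9998)/6.528=0.000 → t=1.076; u2·a0=0.1315·6.528=0.858 ≤ a1=3.458 → R1 fires; P=6 X=6 M=11 S=1
Draw 10: a1=2.964, a2=1.496, a3=1.881, a0=6.341; τ=−ln(0.3073)/6.341=0.186 → t=1.262; u2·a0=0.8621·6.341=5.467; a1+a2=4.460 < 5.467 ≤ a1+…+a3=6.341 → R3 fires; P=8 X=7 M=10 S=0
Draw 11: a1=0.000, a2=1.360, a3=0.000, a0=1.360; τ=−ln(0.6523)/1.360=0.314 → t=1.576; u2·a0=0.5657·1.360=0.769; a1=0.000 < 0.769 ≤ a1+a2=1.360 → R2 fires; P=8 X=7 M=9 S=1
Draw 12: a1=3.952, a2=1.224, a3=1.539, a0=6.715; τ=−ln(0.6859)/6.715=0.056 → t=1.632; u2·a0=0.5741·6.715=3.855 ≤ a1=3.952 → R1 fires; P=7 X=7 M=10 S=1
Draw 13: a1=3.458, a2=1.360, a3=1.710, a0=6.528; τ=−ln(0.0535)/6.528=0.449 → t=2.081 > T=1.85: stop.
X first becomes ≥ 4 when it reaches 4 at the event at t=0.219.

Threshold first reached at t = 0.219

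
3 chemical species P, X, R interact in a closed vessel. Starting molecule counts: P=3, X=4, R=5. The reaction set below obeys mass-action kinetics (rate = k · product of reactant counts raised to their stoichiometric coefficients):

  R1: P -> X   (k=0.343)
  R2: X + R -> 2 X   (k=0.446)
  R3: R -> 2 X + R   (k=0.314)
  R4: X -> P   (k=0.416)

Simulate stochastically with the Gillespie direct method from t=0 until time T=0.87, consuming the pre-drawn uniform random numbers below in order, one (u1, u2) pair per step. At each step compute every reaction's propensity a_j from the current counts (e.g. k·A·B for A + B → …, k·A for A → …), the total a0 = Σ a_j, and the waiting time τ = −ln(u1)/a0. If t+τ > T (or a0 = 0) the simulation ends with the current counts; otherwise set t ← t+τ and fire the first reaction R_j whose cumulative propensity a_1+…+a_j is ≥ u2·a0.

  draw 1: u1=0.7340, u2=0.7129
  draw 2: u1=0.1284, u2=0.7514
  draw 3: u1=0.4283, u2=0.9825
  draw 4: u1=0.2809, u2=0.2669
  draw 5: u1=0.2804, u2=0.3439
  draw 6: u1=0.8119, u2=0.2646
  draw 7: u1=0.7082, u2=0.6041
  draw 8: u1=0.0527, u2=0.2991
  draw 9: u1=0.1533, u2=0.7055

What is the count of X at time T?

t=0.000: P=3 X=4 R=5
Draw 1: a1=1.029, a2=8.920, a3=1.570, a4=1.664, a0=13.183; τ=−ln(0.7340)/13.183=0.023 → t=0.023; u2·a0=0.7129·13.183=9.398; a1=1.029 < 9.398 ≤ a1+a2=9.949 → R2 fires; P=3 X=5 R=4
Draw 2: a1=1.029, a2=8.920, a3=1.256, a4=2.080, a0=13.285; τ=−ln(0.1284)/13.285=0.155 → t=0.178; u2·a0=0.7514·13.285=9.982; a1+a2=9.949 < 9.982 ≤ a1+…+a3=11.205 → R3 fires; P=3 X=7 R=4
Draw 3: a1=1.029, a2=12.488, a3=1.256, a4=2.912, a0=17.685; τ=−ln(0.4283)/17.685=0.048 → t=0.226; u2·a0=0.9825·17.685=17.376; a1+…+a3=14.773 < 17.376 ≤ a1+…+a4=17.685 → R4 fires; P=4 X=6 R=4
Draw 4: a1=1.372, a2=10.704, a3=1.256, a4=2.496, a0=15.828; τ=−ln(0.2809)/15.828=0.080 → t=0.306; u2·a0=0.2669·15.828=4.224; a1=1.372 < 4.224 ≤ a1+a2=12.076 → R2 fires; P=4 X=7 R=3
Draw 5: a1=1.372, a2=9.366, a3=0.942, a4=2.912, a0=14.592; τ=−ln(0.2804)/14.592=0.087 → t=0.393; u2·a0=0.3439·14.592=5.018; a1=1.372 < 5.018 ≤ a1+a2=10.738 → R2 fires; P=4 X=8 R=2
Draw 6: a1=1.372, a2=7.136, a3=0.628, a4=3.328, a0=12.464; τ=−ln(0.8119)/12.464=0.017 → t=0.410; u2·a0=0.2646·12.464=3.298; a1=1.372 < 3.298 ≤ a1+a2=8.508 → R2 fires; P=4 X=9 R=1
Draw 7: a1=1.372, a2=4.014, a3=0.314, a4=3.744, a0=9.444; τ=−ln(0.7082)/9.444=0.037 → t=0.447; u2·a0=0.6041·9.444=5.705; a1+…+a3=5.700 < 5.705 ≤ a1+…+a4=9.444 → R4 fires; P=5 X=8 R=1
Draw 8: a1=1.715, a2=3.568, a3=0.314, a4=3.328, a0=8.925; τ=−ln(0.0527)/8.925=0.330 → t=0.776; u2·a0=0.2991·8.925=2.669; a1=1.715 < 2.669 ≤ a1+a2=5.283 → R2 fires; P=5 X=9 R=0
Draw 9: a1=1.715, a2=0.000, a3=0.000, a4=3.744, a0=5.459; τ=−ln(0.1533)/5.459=0.344 → t=1.120 > T=0.87: stop.
Read off X at T=0.87: 9

X at T = 9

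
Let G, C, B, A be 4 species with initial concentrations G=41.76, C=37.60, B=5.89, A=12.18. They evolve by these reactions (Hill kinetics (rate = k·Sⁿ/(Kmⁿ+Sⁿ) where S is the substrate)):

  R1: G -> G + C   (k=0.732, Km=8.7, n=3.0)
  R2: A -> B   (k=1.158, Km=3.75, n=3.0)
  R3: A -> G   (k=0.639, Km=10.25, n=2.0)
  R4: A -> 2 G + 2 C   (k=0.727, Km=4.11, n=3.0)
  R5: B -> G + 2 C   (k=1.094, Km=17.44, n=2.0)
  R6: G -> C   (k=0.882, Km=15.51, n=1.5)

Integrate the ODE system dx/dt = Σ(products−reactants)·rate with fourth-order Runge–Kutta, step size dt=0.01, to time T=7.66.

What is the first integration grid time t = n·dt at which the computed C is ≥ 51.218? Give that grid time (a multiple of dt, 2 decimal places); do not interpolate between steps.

RK4 with dt=0.01: 766 steps to T=7.66. Trajectory (selected grid times):
t=0.00: G=41.76 C=37.60 B=5.89 A=12.18
t=0.85: G=42.73 C=40.22 B=6.73 A=10.35
t=1.70: G=43.64 C=42.87 B=7.52 A=8.60
t=2.55: G=44.45 C=45.49 B=8.25 A=6.98
t=3.40: G=45.11 C=48.05 B=8.87 A=5.55
t=4.26: G=45.57 C=50.50 B=9.36 A=4.36
t=4.52: G=45.66 C=51.21 B=9.47 A=4.06
t=4.53: G=45.67 C=51.24 B=9.48 A=4.05
t=5.11: G=45.80 C=52.74 B=9.67 A=3.49
t=5.96: G=45.83 C=54.82 B=9.81 A=2.88
t=6.81: G=45.72 C=56.78 B=9.85 A=2.46
t=7.66: G=45.53 C=58.65 B=9.81 A=2.15
C(4.52)=51.209 < 51.218 but C(4.53)=51.236 ≥ 51.218, so the first grid time is t=4.53.

Threshold first reached at t = 4.53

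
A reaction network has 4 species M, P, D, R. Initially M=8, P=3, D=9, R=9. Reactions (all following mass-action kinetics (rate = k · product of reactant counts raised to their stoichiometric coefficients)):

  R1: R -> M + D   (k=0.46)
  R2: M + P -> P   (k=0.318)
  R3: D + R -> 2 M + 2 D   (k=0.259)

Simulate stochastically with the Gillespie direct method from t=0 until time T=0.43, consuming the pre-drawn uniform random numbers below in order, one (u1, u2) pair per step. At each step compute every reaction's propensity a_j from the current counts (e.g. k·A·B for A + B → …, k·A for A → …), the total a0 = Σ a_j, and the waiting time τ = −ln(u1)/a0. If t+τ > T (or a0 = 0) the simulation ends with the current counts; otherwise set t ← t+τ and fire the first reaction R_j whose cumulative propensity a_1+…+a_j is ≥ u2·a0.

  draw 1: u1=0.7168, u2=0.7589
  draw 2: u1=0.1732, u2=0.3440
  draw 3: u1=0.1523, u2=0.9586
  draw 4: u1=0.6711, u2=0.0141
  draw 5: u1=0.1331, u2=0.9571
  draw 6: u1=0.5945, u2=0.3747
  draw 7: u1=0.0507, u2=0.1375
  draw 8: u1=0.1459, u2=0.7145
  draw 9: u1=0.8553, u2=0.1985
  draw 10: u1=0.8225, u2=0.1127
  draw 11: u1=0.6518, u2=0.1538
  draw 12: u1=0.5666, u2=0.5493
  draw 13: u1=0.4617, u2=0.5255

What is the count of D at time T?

D at T = 15

t=0.000: M=8 P=3 D=9 R=9
Draw 1: a1=4.140, a2=7.632, a3=20.979, a0=32.751; τ=−ln(0.7168)/32.751=0.010 → t=0.010; u2·a0=0.7589·32.751=24.855; a1+a2=11.772 < 24.855 ≤ a1+…+a3=32.751 → R3 fires; M=10 P=3 D=10 R=8
Draw 2: a1=3.680, a2=9.540, a3=20.720, a0=33.940; τ=−ln(0.1732)/33.940=0.052 → t=0.062; u2·a0=0.3440·33.940=11.675; a1=3.680 < 11.675 ≤ a1+a2=13.220 → R2 fires; M=9 P=3 D=10 R=8
Draw 3: a1=3.680, a2=8.586, a3=20.720, a0=32.986; τ=−ln(0.1523)/32.986=0.057 → t=0.119; u2·a0=0.9586·32.986=31.620; a1+a2=12.266 < 31.620 ≤ a1+…+a3=32.986 → R3 fires; M=11 P=3 D=11 R=7
Draw 4: a1=3.220, a2=10.494, a3=19.943, a0=33.657; τ=−ln(0.6711)/33.657=0.012 → t=0.131; u2·a0=0.0141·33.657=0.475 ≤ a1=3.220 → R1 fires; M=12 P=3 D=12 R=6
Draw 5: a1=2.760, a2=11.448, a3=18.648, a0=32.856; τ=−ln(0.1331)/32.856=0.061 → t=0.192; u2·a0=0.9571·32.856=31.446; a1+a2=14.208 < 31.446 ≤ a1+…+a3=32.856 → R3 fires; M=14 P=3 D=13 R=5
Draw 6: a1=2.300, a2=13.356, a3=16.835, a0=32.491; τ=−ln(0.5945)/32.491=0.016 → t=0.208; u2·a0=0.3747·32.491=12.174; a1=2.300 < 12.174 ≤ a1+a2=15.656 → R2 fires; M=13 P=3 D=13 R=5
Draw 7: a1=2.300, a2=12.402, a3=16.835, a0=31.537; τ=−ln(0.0507)/31.537=0.095 → t=0.303; u2·a0=0.1375·31.537=4.336; a1=2.300 < 4.336 ≤ a1+a2=14.702 → R2 fires; M=12 P=3 D=13 R=5
Draw 8: a1=2.300, a2=11.448, a3=16.835, a0=30.583; τ=−ln(0.1459)/30.583=0.063 → t=0.366; u2·a0=0.7145·30.583=21.852; a1+a2=13.748 < 21.852 ≤ a1+…+a3=30.583 → R3 fires; M=14 P=3 D=14 R=4
Draw 9: a1=1.840, a2=13.356, a3=14.504, a0=29.700; τ=−ln(0.8553)/29.700=0.005 → t=0.371; u2·a0=0.1985·29.700=5.895; a1=1.840 < 5.895 ≤ a1+a2=15.196 → R2 fires; M=13 P=3 D=14 R=4
Draw 10: a1=1.840, a2=12.402, a3=14.504, a0=28.746; τ=−ln(0.8225)/28.746=0.007 → t=0.378; u2·a0=0.1127·28.746=3.240; a1=1.840 < 3.240 ≤ a1+a2=14.242 → R2 fires; M=12 P=3 D=14 R=4
Draw 11: a1=1.840, a2=11.448, a3=14.504, a0=27.792; τ=−ln(0.6518)/27.792=0.015 → t=0.393; u2·a0=0.1538·27.792=4.274; a1=1.840 < 4.274 ≤ a1+a2=13.288 → R2 fires; M=11 P=3 D=14 R=4
Draw 12: a1=1.840, a2=10.494, a3=14.504, a0=26.838; τ=−ln(0.5666)/26.838=0.021 → t=0.414; u2·a0=0.5493·26.838=14.742; a1+a2=12.334 < 14.742 ≤ a1+…+a3=26.838 → R3 fires; M=13 P=3 D=15 R=3
Draw 13: a1=1.380, a2=12.402, a3=11.655, a0=25.437; τ=−ln(0.4617)/25.437=0.030 → t=0.445 > T=0.43: stop.
Read off D at T=0.43: 15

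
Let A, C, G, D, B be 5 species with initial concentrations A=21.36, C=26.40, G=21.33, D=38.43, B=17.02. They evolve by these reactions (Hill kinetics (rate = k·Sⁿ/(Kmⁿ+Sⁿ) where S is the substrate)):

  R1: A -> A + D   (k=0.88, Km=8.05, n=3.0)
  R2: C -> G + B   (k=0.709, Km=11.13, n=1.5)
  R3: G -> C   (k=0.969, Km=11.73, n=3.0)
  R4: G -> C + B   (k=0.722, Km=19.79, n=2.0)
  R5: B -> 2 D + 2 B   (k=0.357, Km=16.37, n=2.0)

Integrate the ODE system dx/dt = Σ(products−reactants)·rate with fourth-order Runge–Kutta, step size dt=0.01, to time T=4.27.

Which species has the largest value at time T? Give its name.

RK4 with dt=0.01: 427 steps to T=4.27. Trajectory (selected grid times):
t=0.00: A=21.36 C=26.40 G=21.33 D=38.43 B=17.02
t=0.47: A=21.36 C=26.71 G=21.02 D=39.00 B=17.55
t=0.95: A=21.36 C=27.02 G=20.71 D=39.59 B=18.10
t=1.42: A=21.36 C=27.31 G=20.42 D=40.17 B=18.63
t=1.90: A=21.36 C=27.61 G=20.12 D=40.76 B=19.18
t=2.37: A=21.36 C=27.89 G=19.84 D=41.35 B=19.71
t=2.85: A=21.36 C=28.18 G=19.55 D=41.96 B=20.26
t=3.32: A=21.36 C=28.45 G=19.28 D=42.56 B=20.79
t=3.80: A=21.36 C=28.72 G=19.01 D=43.17 B=21.34
t=4.27: A=21.36 C=28.98 G=18.75 D=43.78 B=21.88
At T=4.27: A=21.36 C=28.98 G=18.75 D=43.78 B=21.88; the largest is D.

Dominant species at T: D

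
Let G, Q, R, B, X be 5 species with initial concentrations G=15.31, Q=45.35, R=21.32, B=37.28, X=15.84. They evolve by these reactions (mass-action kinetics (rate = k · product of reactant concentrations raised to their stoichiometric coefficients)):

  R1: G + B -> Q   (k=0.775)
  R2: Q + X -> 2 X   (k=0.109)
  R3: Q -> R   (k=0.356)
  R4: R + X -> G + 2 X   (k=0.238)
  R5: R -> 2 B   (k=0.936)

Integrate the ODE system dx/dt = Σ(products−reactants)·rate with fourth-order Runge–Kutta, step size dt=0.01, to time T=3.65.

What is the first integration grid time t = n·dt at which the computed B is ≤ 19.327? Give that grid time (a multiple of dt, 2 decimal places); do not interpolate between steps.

RK4 with dt=0.01: 365 steps to T=3.65. Trajectory (selected grid times):
t=0.00: G=15.31 Q=45.35 R=21.32 B=37.28 X=15.84
t=0.12: G=6.63 Q=45.17 R=9.43 B=19.85 X=47.08
t=0.13: G=6.67 Q=43.65 R=8.47 B=19.02 X=50.48
t=0.41: G=3.05 Q=5.28 R=0.13 B=6.65 X=110.12
t=0.81: G=0.77 Q=0.29 R=0.00 B=4.07 X=117.83
t=1.22: G=0.25 Q=0.07 R=0.00 B=3.52 X=118.60
t=1.62: G=0.09 Q=0.02 R=0.00 B=3.36 X=118.81
t=2.03: G=0.03 Q=0.01 R=0.00 B=3.30 X=118.89
t=2.43: G=0.01 Q=0.00 R=0.00 B=3.28 X=118.91
t=2.84: G=0.00 Q=0.00 R=0.00 B=3.27 X=118.92
t=3.24: G=0.00 Q=0.00 R=0.00 B=3.27 X=118.92
t=3.65: G=0.00 Q=0.00 R=0.00 B=3.27 X=118.93
B(0.12)=19.851 > 19.327 but B(0.13)=19.017 ≤ 19.327, so the first grid time is t=0.13.

Threshold first reached at t = 0.13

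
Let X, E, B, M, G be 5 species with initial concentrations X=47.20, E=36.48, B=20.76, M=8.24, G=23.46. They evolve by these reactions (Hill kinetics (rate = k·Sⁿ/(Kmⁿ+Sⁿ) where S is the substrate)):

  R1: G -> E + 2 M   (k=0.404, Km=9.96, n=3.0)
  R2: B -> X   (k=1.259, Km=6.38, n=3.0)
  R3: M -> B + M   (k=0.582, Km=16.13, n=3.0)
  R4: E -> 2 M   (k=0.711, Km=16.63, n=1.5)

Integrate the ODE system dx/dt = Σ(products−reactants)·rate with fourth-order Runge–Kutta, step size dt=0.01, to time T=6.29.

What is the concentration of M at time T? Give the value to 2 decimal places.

RK4 with dt=0.01: 629 steps to T=6.29. Trajectory (selected grid times):
t=0.00: X=47.20 E=36.48 B=20.76 M=8.24 G=23.46
t=0.70: X=48.05 E=36.36 B=19.96 M=9.53 G=23.20
t=1.40: X=48.91 E=36.24 B=19.19 M=10.81 G=22.94
t=2.10: X=49.75 E=36.13 B=18.45 M=12.09 G=22.67
t=2.80: X=50.60 E=36.01 B=17.74 M=13.37 G=22.41
t=3.49: X=51.43 E=35.89 B=17.07 M=14.63 G=22.16
t=4.19: X=52.26 E=35.77 B=16.43 M=15.90 G=21.90
t=4.89: X=53.09 E=35.65 B=15.81 M=17.17 G=21.64
t=5.59: X=53.92 E=35.53 B=15.22 M=18.44 G=21.38
t=6.29: X=54.73 E=35.41 B=14.65 M=19.71 G=21.13
Read off M at T=6.29: 19.71

M at T = 19.71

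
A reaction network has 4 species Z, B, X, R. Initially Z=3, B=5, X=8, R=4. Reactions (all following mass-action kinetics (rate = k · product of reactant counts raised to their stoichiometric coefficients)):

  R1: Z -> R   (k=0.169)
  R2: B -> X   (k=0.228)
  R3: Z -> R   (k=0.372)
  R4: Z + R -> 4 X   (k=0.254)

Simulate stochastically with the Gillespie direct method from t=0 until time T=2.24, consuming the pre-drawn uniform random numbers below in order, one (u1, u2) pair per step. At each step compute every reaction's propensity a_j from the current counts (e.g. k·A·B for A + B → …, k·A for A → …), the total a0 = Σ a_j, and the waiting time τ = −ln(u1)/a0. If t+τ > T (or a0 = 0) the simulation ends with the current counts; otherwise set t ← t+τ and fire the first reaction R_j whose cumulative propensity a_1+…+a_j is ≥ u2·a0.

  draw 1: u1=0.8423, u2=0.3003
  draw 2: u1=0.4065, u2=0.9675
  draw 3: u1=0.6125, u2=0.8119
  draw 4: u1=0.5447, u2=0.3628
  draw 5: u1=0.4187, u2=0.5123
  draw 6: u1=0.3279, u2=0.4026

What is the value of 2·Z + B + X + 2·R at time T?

Check how each reaction changes W = 2·Z + B + X + 2·R (weight of products minus weight of reactants):
R1: Z -> R: (2·1) − (2·1) = 2 − 2 = 0
R2: B -> X: (1·1) − (1·1) = 1 − 1 = 0
R3: Z -> R: (2·1) − (2·1) = 2 − 2 = 0
R4: Z + R -> 4 X: (1·4) − (2·1 + 2·1) = 4 − 4 = 0
Every reaction leaves W unchanged, so W is conserved and no simulation is needed: W(T) = W(0) = 2·3 + 5 + 8 + 2·4 = 27

Value at T = 27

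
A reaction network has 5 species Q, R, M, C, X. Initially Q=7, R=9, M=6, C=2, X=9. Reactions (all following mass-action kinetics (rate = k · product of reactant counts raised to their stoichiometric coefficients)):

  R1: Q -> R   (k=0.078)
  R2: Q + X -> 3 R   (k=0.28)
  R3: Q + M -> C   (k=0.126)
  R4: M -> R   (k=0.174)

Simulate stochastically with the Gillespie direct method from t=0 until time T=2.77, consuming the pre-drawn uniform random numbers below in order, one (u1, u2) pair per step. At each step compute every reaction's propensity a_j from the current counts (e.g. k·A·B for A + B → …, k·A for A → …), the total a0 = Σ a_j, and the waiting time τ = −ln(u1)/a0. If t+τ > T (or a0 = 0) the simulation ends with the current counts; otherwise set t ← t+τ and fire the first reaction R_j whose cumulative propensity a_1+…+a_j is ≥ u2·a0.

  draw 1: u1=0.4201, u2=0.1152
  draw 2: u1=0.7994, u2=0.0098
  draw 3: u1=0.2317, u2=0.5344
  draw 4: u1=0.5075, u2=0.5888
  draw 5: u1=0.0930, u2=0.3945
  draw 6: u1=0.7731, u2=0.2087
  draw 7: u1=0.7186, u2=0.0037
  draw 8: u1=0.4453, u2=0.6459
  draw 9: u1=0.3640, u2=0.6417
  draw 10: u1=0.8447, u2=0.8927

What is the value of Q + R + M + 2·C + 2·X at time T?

Check how each reaction changes W = Q + R + M + 2·C + 2·X (weight of products minus weight of reactants):
R1: Q -> R: (1·1) − (1·1) = 1 − 1 = 0
R2: Q + X -> 3 R: (1·3) − (1·1 + 2·1) = 3 − 3 = 0
R3: Q + M -> C: (2·1) − (1·1 + 1·1) = 2 − 2 = 0
R4: M -> R: (1·1) − (1·1) = 1 − 1 = 0
Every reaction leaves W unchanged, so W is conserved and no simulation is needed: W(T) = W(0) = 7 + 9 + 6 + 2·2 + 2·9 = 44

Value at T = 44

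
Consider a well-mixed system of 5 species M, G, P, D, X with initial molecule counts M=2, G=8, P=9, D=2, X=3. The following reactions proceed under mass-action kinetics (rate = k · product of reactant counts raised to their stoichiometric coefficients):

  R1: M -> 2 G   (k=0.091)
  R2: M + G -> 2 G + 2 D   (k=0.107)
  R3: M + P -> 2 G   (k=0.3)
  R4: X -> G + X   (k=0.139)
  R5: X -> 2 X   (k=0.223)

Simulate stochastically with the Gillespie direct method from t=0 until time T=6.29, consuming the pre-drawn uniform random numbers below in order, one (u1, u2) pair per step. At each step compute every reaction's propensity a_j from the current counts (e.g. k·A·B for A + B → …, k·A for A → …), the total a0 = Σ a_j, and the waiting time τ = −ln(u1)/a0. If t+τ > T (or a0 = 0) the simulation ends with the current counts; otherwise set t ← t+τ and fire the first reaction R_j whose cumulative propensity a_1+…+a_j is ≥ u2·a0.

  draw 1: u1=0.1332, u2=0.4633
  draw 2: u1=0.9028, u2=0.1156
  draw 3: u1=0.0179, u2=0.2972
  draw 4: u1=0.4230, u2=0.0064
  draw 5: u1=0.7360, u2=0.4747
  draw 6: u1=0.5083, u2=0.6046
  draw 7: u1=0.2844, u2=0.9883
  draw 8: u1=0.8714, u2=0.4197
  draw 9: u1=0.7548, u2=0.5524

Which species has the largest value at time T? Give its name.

Dominant species at T: G

t=0.000: M=2 G=8 P=9 D=2 X=3
Draw 1: a1=0.182, a2=1.712, a3=5.400, a4=0.417, a5=0.669, a0=8.380; τ=−ln(0.1332)/8.380=0.241 → t=0.241; u2·a0=0.4633·8.380=3.882; a1+a2=1.894 < 3.882 ≤ a1+…+a3=7.294 → R3 fires; M=1 G=10 P=8 D=2 X=3
Draw 2: a1=0.091, a2=1.070, a3=2.400, a4=0.417, a5=0.669, a0=4.647; τ=−ln(0.9028)/4.647=0.022 → t=0.263; u2·a0=0.1156·4.647=0.537; a1=0.091 < 0.537 ≤ a1+a2=1.161 → R2 fires; M=0 G=11 P=8 D=4 X=3
Draw 3: a1=0.000, a2=0.000, a3=0.000, a4=0.417, a5=0.669, a0=1.086; τ=−ln(0.0179)/1.086=3.704 → t=3.967; u2·a0=0.2972·1.086=0.323; a1+…+a3=0.000 < 0.323 ≤ a1+…+a4=0.417 → R4 fires; M=0 G=12 P=8 D=4 X=3
Draw 4: a1=0.000, a2=0.000, a3=0.000, a4=0.417, a5=0.669, a0=1.086; τ=−ln(0.4230)/1.086=0.792 → t=4.759; u2·a0=0.0064·1.086=0.007; a1+…+a3=0.000 < 0.007 ≤ a1+…+a4=0.417 → R4 fires; M=0 G=13 P=8 D=4 X=3
Draw 5: a1=0.000, a2=0.000, a3=0.000, a4=0.417, a5=0.669, a0=1.086; τ=−ln(0.7360)/1.086=0.282 → t=5.041; u2·a0=0.4747·1.086=0.516; a1+…+a4=0.417 < 0.516 ≤ a1+…+a5=1.086 → R5 fires; M=0 G=13 P=8 D=4 X=4
Draw 6: a1=0.000, a2=0.000, a3=0.000, a4=0.556, a5=0.892, a0=1.448; τ=−ln(0.5083)/1.448=0.467 → t=5.509; u2·a0=0.6046·1.448=0.875; a1+…+a4=0.556 < 0.875 ≤ a1+…+a5=1.448 → R5 fires; M=0 G=13 P=8 D=4 X=5
Draw 7: a1=0.000, a2=0.000, a3=0.000, a4=0.695, a5=1.115, a0=1.810; τ=−ln(0.2844)/1.810=0.695 → t=6.203; u2·a0=0.9883·1.810=1.789; a1+…+a4=0.695 < 1.789 ≤ a1+…+a5=1.810 → R5 fires; M=0 G=13 P=8 D=4 X=6
Draw 8: a1=0.000, a2=0.000, a3=0.000, a4=0.834, a5=1.338, a0=2.172; τ=−ln(0.8714)/2.172=0.063 → t=6.267; u2·a0=0.4197·2.172=0.912; a1+…+a4=0.834 < 0.912 ≤ a1+…+a5=2.172 → R5 fires; M=0 G=13 P=8 D=4 X=7
Draw 9: a1=0.000, a2=0.000, a3=0.000, a4=0.973, a5=1.561, a0=2.534; τ=−ln(0.7548)/2.534=0.111 → t=6.378 > T=6.29: stop.
At T=6.29: M=0 G=13 P=8 D=4 X=7; the largest is G.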